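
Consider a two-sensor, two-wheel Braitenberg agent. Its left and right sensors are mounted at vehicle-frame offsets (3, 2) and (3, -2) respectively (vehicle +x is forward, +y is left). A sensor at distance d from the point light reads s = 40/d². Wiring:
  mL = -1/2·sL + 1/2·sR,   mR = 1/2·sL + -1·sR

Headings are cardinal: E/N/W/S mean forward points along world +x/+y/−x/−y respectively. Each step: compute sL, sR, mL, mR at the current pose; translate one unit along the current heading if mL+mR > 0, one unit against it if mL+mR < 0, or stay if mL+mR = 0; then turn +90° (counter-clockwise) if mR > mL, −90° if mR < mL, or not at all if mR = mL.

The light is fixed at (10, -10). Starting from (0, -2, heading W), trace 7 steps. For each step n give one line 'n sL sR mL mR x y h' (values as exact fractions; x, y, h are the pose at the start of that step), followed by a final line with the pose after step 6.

n=0: pose=(0,-2,W); sL=8/41, sR=40/269; mL=-256/11029, mR=-564/11029; mL+mR=-20/269 → advance -1; mR−mL=-308/11029 → turn -1·90°
n=1: pose=(1,-2,N); sL=20/121, sR=4/17; mL=72/2057, mR=-314/2057; mL+mR=-2/17 → advance -1; mR−mL=-386/2057 → turn -1·90°
n=2: pose=(1,-3,E); sL=40/117, sR=40/61; mL=1120/7137, mR=-3460/7137; mL+mR=-20/61 → advance -1; mR−mL=-4580/7137 → turn -1·90°
n=3: pose=(0,-3,S); sL=1/2, sR=1/4; mL=-1/8, mR=0; mL+mR=-1/8 → advance -1; mR−mL=1/8 → turn +1·90°
n=4: pose=(0,-2,E); sL=40/149, sR=8/17; mL=256/2533, mR=-852/2533; mL+mR=-4/17 → advance -1; mR−mL=-1108/2533 → turn -1·90°
n=5: pose=(-1,-2,S); sL=20/53, sR=20/97; mL=-440/5141, mR=-90/5141; mL+mR=-10/97 → advance -1; mR−mL=350/5141 → turn +1·90°
n=6: pose=(-1,-1,E); sL=8/37, sR=40/113; mL=288/4181, mR=-1028/4181; mL+mR=-20/113 → advance -1; mR−mL=-1316/4181 → turn -1·90°

0 8/41 40/269 -256/11029 -564/11029 0 -2 W
1 20/121 4/17 72/2057 -314/2057 1 -2 N
2 40/117 40/61 1120/7137 -3460/7137 1 -3 E
3 1/2 1/4 -1/8 0 0 -3 S
4 40/149 8/17 256/2533 -852/2533 0 -2 E
5 20/53 20/97 -440/5141 -90/5141 -1 -2 S
6 8/37 40/113 288/4181 -1028/4181 -1 -1 E
final -2 -1 S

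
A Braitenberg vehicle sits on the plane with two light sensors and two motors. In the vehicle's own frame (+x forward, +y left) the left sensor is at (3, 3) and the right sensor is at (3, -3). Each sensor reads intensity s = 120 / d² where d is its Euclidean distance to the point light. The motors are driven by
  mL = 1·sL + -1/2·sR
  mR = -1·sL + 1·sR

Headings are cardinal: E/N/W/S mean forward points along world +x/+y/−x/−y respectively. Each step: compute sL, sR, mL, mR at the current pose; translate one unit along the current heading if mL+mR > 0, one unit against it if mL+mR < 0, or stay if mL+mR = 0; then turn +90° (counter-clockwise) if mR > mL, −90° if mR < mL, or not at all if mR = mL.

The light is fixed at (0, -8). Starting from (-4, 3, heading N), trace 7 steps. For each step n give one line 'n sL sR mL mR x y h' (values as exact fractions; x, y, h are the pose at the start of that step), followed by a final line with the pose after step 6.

0 24/49 120/197 1788/9653 1152/9653 -4 3 N
1 60/113 60/41 -930/4633 4320/4633 -4 4 E
2 40/87 8/15 28/145 32/435 -3 4 N
3 15/32 6/5 -21/160 117/160 -3 5 E
4 120/281 120/257 13980/72217 2880/72217 -2 5 N
5 12/29 60/61 -138/1769 1008/1769 -2 6 E
6 24/61 120/293 3372/17873 288/17873 -1 6 N
final -1 7 E

n=0: pose=(-4,3,N); sL=24/49, sR=120/197; mL=1788/9653, mR=1152/9653; mL+mR=60/197 → advance +1; mR−mL=-636/9653 → turn -1·90°
n=1: pose=(-4,4,E); sL=60/113, sR=60/41; mL=-930/4633, mR=4320/4633; mL+mR=30/41 → advance +1; mR−mL=5250/4633 → turn +1·90°
n=2: pose=(-3,4,N); sL=40/87, sR=8/15; mL=28/145, mR=32/435; mL+mR=4/15 → advance +1; mR−mL=-52/435 → turn -1·90°
n=3: pose=(-3,5,E); sL=15/32, sR=6/5; mL=-21/160, mR=117/160; mL+mR=3/5 → advance +1; mR−mL=69/80 → turn +1·90°
n=4: pose=(-2,5,N); sL=120/281, sR=120/257; mL=13980/72217, mR=2880/72217; mL+mR=60/257 → advance +1; mR−mL=-11100/72217 → turn -1·90°
n=5: pose=(-2,6,E); sL=12/29, sR=60/61; mL=-138/1769, mR=1008/1769; mL+mR=30/61 → advance +1; mR−mL=1146/1769 → turn +1·90°
n=6: pose=(-1,6,N); sL=24/61, sR=120/293; mL=3372/17873, mR=288/17873; mL+mR=60/293 → advance +1; mR−mL=-3084/17873 → turn -1·90°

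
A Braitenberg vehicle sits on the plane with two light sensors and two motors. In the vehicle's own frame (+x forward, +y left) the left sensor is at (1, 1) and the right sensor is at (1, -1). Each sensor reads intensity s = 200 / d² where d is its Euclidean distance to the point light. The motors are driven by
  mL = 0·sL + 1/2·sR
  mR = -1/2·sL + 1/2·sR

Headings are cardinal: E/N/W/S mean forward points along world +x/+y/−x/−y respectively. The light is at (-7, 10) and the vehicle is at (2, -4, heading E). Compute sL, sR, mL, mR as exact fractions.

left sensor world pos  = (3, -3); dL² = 269
right sensor world pos = (3, -5); dR² = 325
sL = 200/269 = 200/269
sR = 200/325 = 8/13
mL = 0·sL + 1/2·sR = 4/13
mR = -1/2·sL + 1/2·sR = -224/3497

200/269 8/13 4/13 -224/3497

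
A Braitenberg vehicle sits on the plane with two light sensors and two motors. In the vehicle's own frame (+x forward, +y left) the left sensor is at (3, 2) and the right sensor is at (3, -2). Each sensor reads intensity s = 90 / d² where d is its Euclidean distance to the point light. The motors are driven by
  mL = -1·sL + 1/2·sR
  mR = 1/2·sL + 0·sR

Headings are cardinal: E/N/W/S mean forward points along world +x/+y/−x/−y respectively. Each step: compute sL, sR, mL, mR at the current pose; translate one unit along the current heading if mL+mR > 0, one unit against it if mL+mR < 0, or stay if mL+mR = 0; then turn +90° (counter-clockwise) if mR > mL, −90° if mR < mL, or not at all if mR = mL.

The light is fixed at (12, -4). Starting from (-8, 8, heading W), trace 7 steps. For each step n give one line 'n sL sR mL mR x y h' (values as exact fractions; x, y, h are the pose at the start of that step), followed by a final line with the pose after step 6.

n=0: pose=(-8,8,W); sL=90/629, sR=18/145; mL=-7389/91205, mR=45/629; mL+mR=-864/91205 → advance -1; mR−mL=13914/91205 → turn +1·90°
n=1: pose=(-7,8,S); sL=9/37, sR=5/29; mL=-337/2146, mR=9/74; mL+mR=-38/1073 → advance -1; mR−mL=299/1073 → turn +1·90°
n=2: pose=(-7,9,E); sL=90/481, sR=90/377; mL=-945/13949, mR=45/481; mL+mR=360/13949 → advance +1; mR−mL=2250/13949 → turn +1·90°
n=3: pose=(-6,9,N); sL=45/328, sR=45/256; mL=-1035/20992, mR=45/656; mL+mR=405/20992 → advance +1; mR−mL=2475/20992 → turn +1·90°
n=4: pose=(-6,10,W); sL=2/13, sR=90/697; mL=-809/9061, mR=1/13; mL+mR=-112/9061 → advance -1; mR−mL=1506/9061 → turn +1·90°
n=5: pose=(-5,10,S); sL=45/173, sR=45/241; mL=-13905/83386, mR=45/346; mL+mR=-1530/41693 → advance -1; mR−mL=12375/41693 → turn +1·90°
n=6: pose=(-5,11,E); sL=18/97, sR=18/73; mL=-441/7081, mR=9/97; mL+mR=216/7081 → advance +1; mR−mL=1098/7081 → turn +1·90°

0 90/629 18/145 -7389/91205 45/629 -8 8 W
1 9/37 5/29 -337/2146 9/74 -7 8 S
2 90/481 90/377 -945/13949 45/481 -7 9 E
3 45/328 45/256 -1035/20992 45/656 -6 9 N
4 2/13 90/697 -809/9061 1/13 -6 10 W
5 45/173 45/241 -13905/83386 45/346 -5 10 S
6 18/97 18/73 -441/7081 9/97 -5 11 E
final -4 11 N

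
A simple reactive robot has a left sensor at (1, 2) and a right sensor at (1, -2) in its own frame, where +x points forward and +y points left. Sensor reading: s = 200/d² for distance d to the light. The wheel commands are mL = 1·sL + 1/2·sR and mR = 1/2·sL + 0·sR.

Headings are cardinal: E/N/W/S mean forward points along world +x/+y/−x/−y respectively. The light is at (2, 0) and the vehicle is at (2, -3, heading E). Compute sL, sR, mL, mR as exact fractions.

left sensor world pos  = (3, -1); dL² = 2
right sensor world pos = (3, -5); dR² = 26
sL = 200/2 = 100
sR = 200/26 = 100/13
mL = 1·sL + 1/2·sR = 1350/13
mR = 1/2·sL + 0·sR = 50

100 100/13 1350/13 50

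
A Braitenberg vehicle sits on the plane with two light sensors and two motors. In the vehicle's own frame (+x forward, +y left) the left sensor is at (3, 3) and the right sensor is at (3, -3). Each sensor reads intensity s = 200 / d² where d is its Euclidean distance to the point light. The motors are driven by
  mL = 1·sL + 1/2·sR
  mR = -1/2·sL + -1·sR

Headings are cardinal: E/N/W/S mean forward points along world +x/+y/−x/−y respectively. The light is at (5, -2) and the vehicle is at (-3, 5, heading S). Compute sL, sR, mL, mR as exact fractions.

200/41 200/137 31500/5617 -21900/5617

left sensor world pos  = (0, 2); dL² = 41
right sensor world pos = (-6, 2); dR² = 137
sL = 200/41 = 200/41
sR = 200/137 = 200/137
mL = 1·sL + 1/2·sR = 31500/5617
mR = -1/2·sL + -1·sR = -21900/5617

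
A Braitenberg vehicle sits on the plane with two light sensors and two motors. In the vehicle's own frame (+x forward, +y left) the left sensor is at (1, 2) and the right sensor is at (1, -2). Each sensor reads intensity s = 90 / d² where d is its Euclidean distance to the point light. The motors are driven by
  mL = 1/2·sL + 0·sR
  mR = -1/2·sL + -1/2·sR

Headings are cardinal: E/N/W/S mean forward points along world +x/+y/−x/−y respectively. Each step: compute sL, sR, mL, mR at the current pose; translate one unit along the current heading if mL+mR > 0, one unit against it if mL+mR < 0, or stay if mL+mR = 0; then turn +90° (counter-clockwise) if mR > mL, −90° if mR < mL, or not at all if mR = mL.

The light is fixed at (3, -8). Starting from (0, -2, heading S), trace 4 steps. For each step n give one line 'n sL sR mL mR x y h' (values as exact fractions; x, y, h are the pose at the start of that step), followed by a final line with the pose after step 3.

n=0: pose=(0,-2,S); sL=45/13, sR=9/5; mL=45/26, mR=-171/65; mL+mR=-9/10 → advance -1; mR−mL=-567/130 → turn -1·90°
n=1: pose=(0,-1,W); sL=90/41, sR=90/97; mL=45/41, mR=-6210/3977; mL+mR=-45/97 → advance -1; mR−mL=-10575/3977 → turn -1·90°
n=2: pose=(1,-1,N); sL=9/8, sR=45/32; mL=9/16, mR=-81/64; mL+mR=-45/64 → advance -1; mR−mL=-117/64 → turn -1·90°
n=3: pose=(1,-2,E); sL=18/13, sR=90/17; mL=9/13, mR=-738/221; mL+mR=-45/17 → advance -1; mR−mL=-891/221 → turn -1·90°

0 45/13 9/5 45/26 -171/65 0 -2 S
1 90/41 90/97 45/41 -6210/3977 0 -1 W
2 9/8 45/32 9/16 -81/64 1 -1 N
3 18/13 90/17 9/13 -738/221 1 -2 E
final 0 -2 S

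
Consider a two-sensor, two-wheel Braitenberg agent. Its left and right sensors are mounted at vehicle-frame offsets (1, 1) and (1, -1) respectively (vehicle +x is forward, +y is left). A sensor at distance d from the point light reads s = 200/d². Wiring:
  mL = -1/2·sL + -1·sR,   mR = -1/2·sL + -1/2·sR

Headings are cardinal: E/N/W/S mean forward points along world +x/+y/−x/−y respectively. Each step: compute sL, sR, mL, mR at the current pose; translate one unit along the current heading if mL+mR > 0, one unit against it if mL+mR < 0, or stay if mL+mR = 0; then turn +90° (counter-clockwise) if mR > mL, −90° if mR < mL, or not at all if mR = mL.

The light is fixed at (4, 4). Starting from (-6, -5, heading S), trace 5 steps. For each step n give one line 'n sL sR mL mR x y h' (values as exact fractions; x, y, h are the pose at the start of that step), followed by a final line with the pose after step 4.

n=0: pose=(-6,-5,S); sL=200/181, sR=200/221; mL=-58300/40001, mR=-40200/40001; mL+mR=-98500/40001 → advance -1; mR−mL=100/221 → turn +1·90°
n=1: pose=(-6,-4,E); sL=20/13, sR=100/81; mL=-2110/1053, mR=-1460/1053; mL+mR=-1190/351 → advance -1; mR−mL=50/81 → turn +1·90°
n=2: pose=(-7,-4,N); sL=200/193, sR=200/149; mL=-53500/28757, mR=-34200/28757; mL+mR=-87700/28757 → advance -1; mR−mL=100/149 → turn +1·90°
n=3: pose=(-7,-5,W); sL=50/61, sR=25/26; mL=-2175/1586, mR=-2825/3172; mL+mR=-7175/3172 → advance -1; mR−mL=25/52 → turn +1·90°
n=4: pose=(-6,-5,S); sL=200/181, sR=200/221; mL=-58300/40001, mR=-40200/40001; mL+mR=-98500/40001 → advance -1; mR−mL=100/221 → turn +1·90°

0 200/181 200/221 -58300/40001 -40200/40001 -6 -5 S
1 20/13 100/81 -2110/1053 -1460/1053 -6 -4 E
2 200/193 200/149 -53500/28757 -34200/28757 -7 -4 N
3 50/61 25/26 -2175/1586 -2825/3172 -7 -5 W
4 200/181 200/221 -58300/40001 -40200/40001 -6 -5 S
final -6 -4 E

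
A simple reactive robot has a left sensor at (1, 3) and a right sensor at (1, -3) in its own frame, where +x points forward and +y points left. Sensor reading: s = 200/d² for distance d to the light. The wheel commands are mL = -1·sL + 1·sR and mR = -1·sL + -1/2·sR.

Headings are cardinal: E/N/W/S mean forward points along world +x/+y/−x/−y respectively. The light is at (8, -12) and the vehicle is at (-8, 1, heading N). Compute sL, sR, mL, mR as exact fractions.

200/557 40/73 7680/40661 -25740/40661

left sensor world pos  = (-11, 2); dL² = 557
right sensor world pos = (-5, 2); dR² = 365
sL = 200/557 = 200/557
sR = 200/365 = 40/73
mL = -1·sL + 1·sR = 7680/40661
mR = -1·sL + -1/2·sR = -25740/40661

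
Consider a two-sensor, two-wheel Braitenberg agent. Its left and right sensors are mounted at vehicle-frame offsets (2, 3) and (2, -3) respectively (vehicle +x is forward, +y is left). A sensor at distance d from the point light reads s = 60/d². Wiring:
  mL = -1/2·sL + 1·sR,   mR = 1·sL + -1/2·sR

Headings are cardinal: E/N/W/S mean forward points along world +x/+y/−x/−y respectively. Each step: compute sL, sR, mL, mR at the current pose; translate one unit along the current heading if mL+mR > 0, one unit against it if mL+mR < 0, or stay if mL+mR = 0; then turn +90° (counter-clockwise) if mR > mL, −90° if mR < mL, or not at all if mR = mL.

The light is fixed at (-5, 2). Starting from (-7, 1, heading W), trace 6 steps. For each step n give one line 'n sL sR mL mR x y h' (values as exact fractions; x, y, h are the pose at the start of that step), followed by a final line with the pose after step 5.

0 15/8 3 33/16 3/8 -7 1 W
1 60/37 60 2190/37 -1050/37 -8 1 N
2 6 6 3 3 -8 2 E
3 20/3 20/3 10/3 10/3 -7 2 E
4 6 6 3 3 -6 2 E
5 60/13 60/13 30/13 30/13 -5 2 E
final -4 2 E

n=0: pose=(-7,1,W); sL=15/8, sR=3; mL=33/16, mR=3/8; mL+mR=39/16 → advance +1; mR−mL=-27/16 → turn -1·90°
n=1: pose=(-8,1,N); sL=60/37, sR=60; mL=2190/37, mR=-1050/37; mL+mR=1140/37 → advance +1; mR−mL=-3240/37 → turn -1·90°
n=2: pose=(-8,2,E); sL=6, sR=6; mL=3, mR=3; mL+mR=6 → advance +1; mR−mL=0 → turn +0·90°
n=3: pose=(-7,2,E); sL=20/3, sR=20/3; mL=10/3, mR=10/3; mL+mR=20/3 → advance +1; mR−mL=0 → turn +0·90°
n=4: pose=(-6,2,E); sL=6, sR=6; mL=3, mR=3; mL+mR=6 → advance +1; mR−mL=0 → turn +0·90°
n=5: pose=(-5,2,E); sL=60/13, sR=60/13; mL=30/13, mR=30/13; mL+mR=60/13 → advance +1; mR−mL=0 → turn +0·90°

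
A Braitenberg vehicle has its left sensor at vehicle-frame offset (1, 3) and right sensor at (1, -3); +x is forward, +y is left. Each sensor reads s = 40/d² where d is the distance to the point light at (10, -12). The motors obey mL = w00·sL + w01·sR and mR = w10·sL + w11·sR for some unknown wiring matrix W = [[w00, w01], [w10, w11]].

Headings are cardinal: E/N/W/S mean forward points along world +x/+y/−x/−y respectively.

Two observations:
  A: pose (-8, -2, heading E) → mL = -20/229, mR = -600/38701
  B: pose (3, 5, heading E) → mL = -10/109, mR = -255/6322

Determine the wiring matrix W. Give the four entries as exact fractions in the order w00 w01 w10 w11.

-1 0 1/2 -1/2

obs A: pose=(-8,-2,E) → sL=20/229, sR=20/169, mL=-20/229, mR=-600/38701
obs B: pose=(3,5,E) → sL=10/109, sR=5/29, mL=-10/109, mR=-255/6322
sensor matrix S = [[20/229, 20/169], [10/109, 5/29]]; det S = 513900/122333861
solve [mL_A; mL_B] = S·[w00; w01] and [mR_A; mR_B] = S·[w10; w11]:
  w00 = -1, w01 = 0, w10 = 1/2, w11 = -1/2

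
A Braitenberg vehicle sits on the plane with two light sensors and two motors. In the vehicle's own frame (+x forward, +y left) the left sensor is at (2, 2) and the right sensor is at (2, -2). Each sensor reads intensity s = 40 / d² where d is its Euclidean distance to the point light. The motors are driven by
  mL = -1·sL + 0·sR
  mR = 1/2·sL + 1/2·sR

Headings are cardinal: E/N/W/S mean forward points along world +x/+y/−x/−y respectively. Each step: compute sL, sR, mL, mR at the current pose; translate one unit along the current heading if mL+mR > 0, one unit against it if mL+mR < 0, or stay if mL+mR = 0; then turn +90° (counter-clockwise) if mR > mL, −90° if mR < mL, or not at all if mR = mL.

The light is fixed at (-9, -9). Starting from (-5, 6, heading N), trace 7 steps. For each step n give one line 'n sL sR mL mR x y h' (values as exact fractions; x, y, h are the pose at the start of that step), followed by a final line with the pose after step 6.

0 40/293 8/65 -40/293 2472/19045 -5 6 N
1 10/37 2/13 -10/37 102/481 -5 5 W
2 40/193 40/153 -40/193 6920/29529 -4 5 S
3 20/137 4/17 -20/137 444/2329 -4 4 E
4 40/241 40/289 -40/241 10600/69649 -3 4 N
5 10/29 10/53 -10/29 410/1537 -3 3 W
6 40/181 8/25 -40/181 1224/4525 -2 3 S
final -2 2 E

n=0: pose=(-5,6,N); sL=40/293, sR=8/65; mL=-40/293, mR=2472/19045; mL+mR=-128/19045 → advance -1; mR−mL=5072/19045 → turn +1·90°
n=1: pose=(-5,5,W); sL=10/37, sR=2/13; mL=-10/37, mR=102/481; mL+mR=-28/481 → advance -1; mR−mL=232/481 → turn +1·90°
n=2: pose=(-4,5,S); sL=40/193, sR=40/153; mL=-40/193, mR=6920/29529; mL+mR=800/29529 → advance +1; mR−mL=13040/29529 → turn +1·90°
n=3: pose=(-4,4,E); sL=20/137, sR=4/17; mL=-20/137, mR=444/2329; mL+mR=104/2329 → advance +1; mR−mL=784/2329 → turn +1·90°
n=4: pose=(-3,4,N); sL=40/241, sR=40/289; mL=-40/241, mR=10600/69649; mL+mR=-960/69649 → advance -1; mR−mL=22160/69649 → turn +1·90°
n=5: pose=(-3,3,W); sL=10/29, sR=10/53; mL=-10/29, mR=410/1537; mL+mR=-120/1537 → advance -1; mR−mL=940/1537 → turn +1·90°
n=6: pose=(-2,3,S); sL=40/181, sR=8/25; mL=-40/181, mR=1224/4525; mL+mR=224/4525 → advance +1; mR−mL=2224/4525 → turn +1·90°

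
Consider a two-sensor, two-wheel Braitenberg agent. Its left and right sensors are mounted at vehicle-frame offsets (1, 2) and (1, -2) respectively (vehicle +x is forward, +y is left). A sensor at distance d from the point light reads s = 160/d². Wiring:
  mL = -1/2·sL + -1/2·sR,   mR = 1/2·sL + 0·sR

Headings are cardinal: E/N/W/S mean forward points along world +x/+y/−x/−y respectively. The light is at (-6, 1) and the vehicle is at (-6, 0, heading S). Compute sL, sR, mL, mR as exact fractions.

left sensor world pos  = (-4, -1); dL² = 8
right sensor world pos = (-8, -1); dR² = 8
sL = 160/8 = 20
sR = 160/8 = 20
mL = -1/2·sL + -1/2·sR = -20
mR = 1/2·sL + 0·sR = 10

20 20 -20 10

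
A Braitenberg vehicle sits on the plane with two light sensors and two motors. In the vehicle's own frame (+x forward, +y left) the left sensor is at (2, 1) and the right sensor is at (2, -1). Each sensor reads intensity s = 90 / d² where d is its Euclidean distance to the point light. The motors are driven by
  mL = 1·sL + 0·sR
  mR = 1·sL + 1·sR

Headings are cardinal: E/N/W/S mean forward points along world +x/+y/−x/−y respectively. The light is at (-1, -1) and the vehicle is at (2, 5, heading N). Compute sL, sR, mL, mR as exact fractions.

left sensor world pos  = (1, 7); dL² = 68
right sensor world pos = (3, 7); dR² = 80
sL = 90/68 = 45/34
sR = 90/80 = 9/8
mL = 1·sL + 0·sR = 45/34
mR = 1·sL + 1·sR = 333/136

45/34 9/8 45/34 333/136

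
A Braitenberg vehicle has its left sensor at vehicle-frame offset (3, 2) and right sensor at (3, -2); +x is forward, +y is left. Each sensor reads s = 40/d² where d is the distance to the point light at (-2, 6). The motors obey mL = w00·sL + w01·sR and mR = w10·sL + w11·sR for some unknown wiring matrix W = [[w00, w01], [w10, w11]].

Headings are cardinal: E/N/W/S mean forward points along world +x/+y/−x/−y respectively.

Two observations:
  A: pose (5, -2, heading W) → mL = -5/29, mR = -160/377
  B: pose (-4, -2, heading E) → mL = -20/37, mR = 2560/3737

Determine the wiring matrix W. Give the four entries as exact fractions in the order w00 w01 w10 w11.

obs A: pose=(5,-2,W) → sL=10/29, sR=10/13, mL=-5/29, mR=-160/377
obs B: pose=(-4,-2,E) → sL=40/37, sR=40/101, mL=-20/37, mR=2560/3737
sensor matrix S = [[10/29, 10/13], [40/37, 40/101]]; det S = -979200/1408849
solve [mL_A; mL_B] = S·[w00; w01] and [mR_A; mR_B] = S·[w10; w11]:
  w00 = -1/2, w01 = 0, w10 = 1, w11 = -1

-1/2 0 1 -1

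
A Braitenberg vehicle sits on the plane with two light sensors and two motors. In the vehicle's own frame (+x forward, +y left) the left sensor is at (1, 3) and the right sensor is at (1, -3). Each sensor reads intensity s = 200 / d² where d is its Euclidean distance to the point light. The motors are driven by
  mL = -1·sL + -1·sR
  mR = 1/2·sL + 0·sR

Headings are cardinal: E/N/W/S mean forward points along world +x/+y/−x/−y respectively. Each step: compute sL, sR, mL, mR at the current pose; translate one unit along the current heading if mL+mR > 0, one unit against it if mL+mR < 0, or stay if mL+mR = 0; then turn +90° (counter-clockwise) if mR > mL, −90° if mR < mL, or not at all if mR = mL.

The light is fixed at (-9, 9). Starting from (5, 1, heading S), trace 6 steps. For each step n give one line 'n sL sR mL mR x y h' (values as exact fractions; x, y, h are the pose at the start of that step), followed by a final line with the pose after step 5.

0 20/37 100/101 -5720/3737 10/37 5 1 S
1 200/241 8/13 -4528/3133 100/241 5 2 E
2 25/17 50/73 -2675/1241 25/34 4 2 N
3 40/53 200/169 -17360/8957 20/53 4 1 W
4 20/37 100/101 -5720/3737 10/37 5 1 S
5 200/241 8/13 -4528/3133 100/241 5 2 E
final 4 2 N

n=0: pose=(5,1,S); sL=20/37, sR=100/101; mL=-5720/3737, mR=10/37; mL+mR=-4710/3737 → advance -1; mR−mL=6730/3737 → turn +1·90°
n=1: pose=(5,2,E); sL=200/241, sR=8/13; mL=-4528/3133, mR=100/241; mL+mR=-3228/3133 → advance -1; mR−mL=5828/3133 → turn +1·90°
n=2: pose=(4,2,N); sL=25/17, sR=50/73; mL=-2675/1241, mR=25/34; mL+mR=-3525/2482 → advance -1; mR−mL=7175/2482 → turn +1·90°
n=3: pose=(4,1,W); sL=40/53, sR=200/169; mL=-17360/8957, mR=20/53; mL+mR=-13980/8957 → advance -1; mR−mL=20740/8957 → turn +1·90°
n=4: pose=(5,1,S); sL=20/37, sR=100/101; mL=-5720/3737, mR=10/37; mL+mR=-4710/3737 → advance -1; mR−mL=6730/3737 → turn +1·90°
n=5: pose=(5,2,E); sL=200/241, sR=8/13; mL=-4528/3133, mR=100/241; mL+mR=-3228/3133 → advance -1; mR−mL=5828/3133 → turn +1·90°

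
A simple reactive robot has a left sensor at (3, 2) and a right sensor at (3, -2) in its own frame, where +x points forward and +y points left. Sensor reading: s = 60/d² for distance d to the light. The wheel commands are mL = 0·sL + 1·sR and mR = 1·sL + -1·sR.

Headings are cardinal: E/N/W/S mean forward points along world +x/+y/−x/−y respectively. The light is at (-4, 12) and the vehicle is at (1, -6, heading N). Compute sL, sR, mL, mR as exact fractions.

left sensor world pos  = (-1, -3); dL² = 234
right sensor world pos = (3, -3); dR² = 274
sL = 60/234 = 10/39
sR = 60/274 = 30/137
mL = 0·sL + 1·sR = 30/137
mR = 1·sL + -1·sR = 200/5343

10/39 30/137 30/137 200/5343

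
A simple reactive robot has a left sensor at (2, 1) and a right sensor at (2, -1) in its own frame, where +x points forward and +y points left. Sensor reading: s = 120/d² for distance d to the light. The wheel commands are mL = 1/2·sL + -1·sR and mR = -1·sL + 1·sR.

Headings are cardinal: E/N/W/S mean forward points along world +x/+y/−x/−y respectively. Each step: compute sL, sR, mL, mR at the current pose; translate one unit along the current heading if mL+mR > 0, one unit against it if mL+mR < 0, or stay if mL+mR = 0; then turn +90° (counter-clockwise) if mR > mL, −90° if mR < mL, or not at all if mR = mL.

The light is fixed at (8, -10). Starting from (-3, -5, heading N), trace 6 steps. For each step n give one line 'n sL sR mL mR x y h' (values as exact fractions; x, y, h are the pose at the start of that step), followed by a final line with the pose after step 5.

n=0: pose=(-3,-5,N); sL=120/193, sR=120/149; mL=-14220/28757, mR=5280/28757; mL+mR=-60/193 → advance -1; mR−mL=19500/28757 → turn +1·90°
n=1: pose=(-3,-6,W); sL=60/89, sR=60/97; mL=-2430/8633, mR=-480/8633; mL+mR=-30/89 → advance -1; mR−mL=1950/8633 → turn +1·90°
n=2: pose=(-2,-6,S); sL=24/17, sR=24/25; mL=-108/425, mR=-192/425; mL+mR=-12/17 → advance -1; mR−mL=-84/425 → turn -1·90°
n=3: pose=(-2,-5,W); sL=3/4, sR=2/3; mL=-7/24, mR=-1/12; mL+mR=-3/8 → advance -1; mR−mL=5/24 → turn +1·90°
n=4: pose=(-1,-5,S); sL=120/73, sR=120/109; mL=-2220/7957, mR=-4320/7957; mL+mR=-60/73 → advance -1; mR−mL=-2100/7957 → turn -1·90°
n=5: pose=(-1,-4,W); sL=60/73, sR=12/17; mL=-366/1241, mR=-144/1241; mL+mR=-30/73 → advance -1; mR−mL=222/1241 → turn +1·90°

0 120/193 120/149 -14220/28757 5280/28757 -3 -5 N
1 60/89 60/97 -2430/8633 -480/8633 -3 -6 W
2 24/17 24/25 -108/425 -192/425 -2 -6 S
3 3/4 2/3 -7/24 -1/12 -2 -5 W
4 120/73 120/109 -2220/7957 -4320/7957 -1 -5 S
5 60/73 12/17 -366/1241 -144/1241 -1 -4 W
final 0 -4 S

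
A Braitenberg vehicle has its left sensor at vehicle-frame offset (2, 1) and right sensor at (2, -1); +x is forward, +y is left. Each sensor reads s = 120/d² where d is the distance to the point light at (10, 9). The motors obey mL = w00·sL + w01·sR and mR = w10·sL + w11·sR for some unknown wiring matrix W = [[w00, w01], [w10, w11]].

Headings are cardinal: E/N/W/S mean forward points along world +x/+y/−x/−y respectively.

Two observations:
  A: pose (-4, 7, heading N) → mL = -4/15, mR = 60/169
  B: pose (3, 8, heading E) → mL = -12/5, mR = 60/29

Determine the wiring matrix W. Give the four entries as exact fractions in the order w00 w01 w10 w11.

obs A: pose=(-4,7,N) → sL=8/15, sR=120/169, mL=-4/15, mR=60/169
obs B: pose=(3,8,E) → sL=24/5, sR=120/29, mL=-12/5, mR=60/29
sensor matrix S = [[8/15, 120/169], [24/5, 120/29]]; det S = -5888/4901
solve [mL_A; mL_B] = S·[w00; w01] and [mR_A; mR_B] = S·[w10; w11]:
  w00 = -1/2, w01 = 0, w10 = 0, w11 = 1/2

-1/2 0 0 1/2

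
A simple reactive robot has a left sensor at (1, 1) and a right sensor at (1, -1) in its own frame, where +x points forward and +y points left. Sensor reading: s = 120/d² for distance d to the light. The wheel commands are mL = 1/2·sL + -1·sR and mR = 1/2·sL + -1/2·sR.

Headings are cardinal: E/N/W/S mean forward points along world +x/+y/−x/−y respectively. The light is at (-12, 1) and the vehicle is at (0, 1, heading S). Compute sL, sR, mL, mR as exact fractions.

left sensor world pos  = (1, 0); dL² = 170
right sensor world pos = (-1, 0); dR² = 122
sL = 120/170 = 12/17
sR = 120/122 = 60/61
mL = 1/2·sL + -1·sR = -654/1037
mR = 1/2·sL + -1/2·sR = -144/1037

12/17 60/61 -654/1037 -144/1037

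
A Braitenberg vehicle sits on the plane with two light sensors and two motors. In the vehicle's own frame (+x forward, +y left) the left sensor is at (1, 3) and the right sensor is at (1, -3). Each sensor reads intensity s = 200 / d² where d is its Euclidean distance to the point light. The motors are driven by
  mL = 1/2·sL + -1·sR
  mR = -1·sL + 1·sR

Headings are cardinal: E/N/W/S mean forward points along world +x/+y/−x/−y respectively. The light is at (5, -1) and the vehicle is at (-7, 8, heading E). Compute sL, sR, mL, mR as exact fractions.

left sensor world pos  = (-6, 11); dL² = 265
right sensor world pos = (-6, 5); dR² = 157
sL = 200/265 = 40/53
sR = 200/157 = 200/157
mL = 1/2·sL + -1·sR = -7460/8321
mR = -1·sL + 1·sR = 4320/8321

40/53 200/157 -7460/8321 4320/8321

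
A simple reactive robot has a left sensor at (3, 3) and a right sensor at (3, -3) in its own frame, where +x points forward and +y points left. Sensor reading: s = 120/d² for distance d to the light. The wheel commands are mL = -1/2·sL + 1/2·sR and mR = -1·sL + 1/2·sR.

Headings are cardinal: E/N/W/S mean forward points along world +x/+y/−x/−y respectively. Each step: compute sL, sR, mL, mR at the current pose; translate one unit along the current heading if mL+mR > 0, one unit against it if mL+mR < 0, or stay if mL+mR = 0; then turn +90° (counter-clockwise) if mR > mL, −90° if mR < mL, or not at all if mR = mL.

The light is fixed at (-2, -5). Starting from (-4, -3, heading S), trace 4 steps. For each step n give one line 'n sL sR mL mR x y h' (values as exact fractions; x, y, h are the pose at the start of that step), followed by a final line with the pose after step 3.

n=0: pose=(-4,-3,S); sL=60, sR=60/13; mL=-360/13, mR=-750/13; mL+mR=-1110/13 → advance -1; mR−mL=-30 → turn -1·90°
n=1: pose=(-4,-2,W); sL=24/5, sR=120/61; mL=-432/305, mR=-1164/305; mL+mR=-1596/305 → advance -1; mR−mL=-12/5 → turn -1·90°
n=2: pose=(-3,-2,N); sL=30/13, sR=3; mL=9/26, mR=-21/26; mL+mR=-6/13 → advance -1; mR−mL=-15/13 → turn -1·90°
n=3: pose=(-3,-3,E); sL=120/29, sR=24; mL=288/29, mR=228/29; mL+mR=516/29 → advance +1; mR−mL=-60/29 → turn -1·90°

0 60 60/13 -360/13 -750/13 -4 -3 S
1 24/5 120/61 -432/305 -1164/305 -4 -2 W
2 30/13 3 9/26 -21/26 -3 -2 N
3 120/29 24 288/29 228/29 -3 -3 E
final -2 -3 S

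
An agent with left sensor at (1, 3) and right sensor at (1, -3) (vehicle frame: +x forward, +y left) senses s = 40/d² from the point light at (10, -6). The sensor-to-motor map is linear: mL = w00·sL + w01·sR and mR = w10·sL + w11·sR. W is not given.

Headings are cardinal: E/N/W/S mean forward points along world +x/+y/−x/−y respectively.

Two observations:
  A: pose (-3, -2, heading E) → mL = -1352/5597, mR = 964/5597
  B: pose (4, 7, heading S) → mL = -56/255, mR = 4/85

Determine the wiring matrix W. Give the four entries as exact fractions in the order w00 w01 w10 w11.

-1/2 -1/2 -1/2 1

obs A: pose=(-3,-2,E) → sL=40/193, sR=8/29, mL=-1352/5597, mR=964/5597
obs B: pose=(4,7,S) → sL=40/153, sR=8/45, mL=-56/255, mR=4/85
sensor matrix S = [[40/193, 8/29], [40/153, 8/45]]; det S = -30208/856341
solve [mL_A; mL_B] = S·[w00; w01] and [mR_A; mR_B] = S·[w10; w11]:
  w00 = -1/2, w01 = -1/2, w10 = -1/2, w11 = 1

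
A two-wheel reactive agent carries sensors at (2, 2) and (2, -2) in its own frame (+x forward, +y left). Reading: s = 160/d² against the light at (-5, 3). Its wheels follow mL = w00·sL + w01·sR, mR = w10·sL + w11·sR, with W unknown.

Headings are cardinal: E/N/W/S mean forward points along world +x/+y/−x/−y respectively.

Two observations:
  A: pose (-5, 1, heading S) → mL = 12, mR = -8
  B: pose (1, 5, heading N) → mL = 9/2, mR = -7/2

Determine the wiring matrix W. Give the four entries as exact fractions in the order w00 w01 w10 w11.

obs A: pose=(-5,1,S) → sL=8, sR=8, mL=12, mR=-8
obs B: pose=(1,5,N) → sL=5, sR=2, mL=9/2, mR=-7/2
sensor matrix S = [[8, 8], [5, 2]]; det S = -24
solve [mL_A; mL_B] = S·[w00; w01] and [mR_A; mR_B] = S·[w10; w11]:
  w00 = 1/2, w01 = 1, w10 = -1/2, w11 = -1/2

1/2 1 -1/2 -1/2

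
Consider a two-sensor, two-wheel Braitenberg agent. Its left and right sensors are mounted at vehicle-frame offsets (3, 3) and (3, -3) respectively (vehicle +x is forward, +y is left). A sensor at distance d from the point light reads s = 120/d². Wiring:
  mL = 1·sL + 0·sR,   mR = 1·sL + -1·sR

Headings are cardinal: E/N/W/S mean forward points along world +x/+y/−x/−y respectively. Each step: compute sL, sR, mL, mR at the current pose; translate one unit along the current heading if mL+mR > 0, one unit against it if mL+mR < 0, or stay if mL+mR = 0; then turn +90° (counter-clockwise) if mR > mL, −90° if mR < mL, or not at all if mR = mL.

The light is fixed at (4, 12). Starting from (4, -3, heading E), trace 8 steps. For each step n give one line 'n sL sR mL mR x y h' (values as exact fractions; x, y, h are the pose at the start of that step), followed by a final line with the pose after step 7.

n=0: pose=(4,-3,E); sL=40/51, sR=40/111; mL=40/51, mR=800/1887; mL+mR=760/629 → advance +1; mR−mL=-40/111 → turn -1·90°
n=1: pose=(5,-3,S); sL=6/17, sR=15/41; mL=6/17, mR=-9/697; mL+mR=237/697 → advance +1; mR−mL=-15/41 → turn -1·90°
n=2: pose=(5,-4,W); sL=24/73, sR=120/173; mL=24/73, mR=-4608/12629; mL+mR=-456/12629 → advance -1; mR−mL=-120/173 → turn -1·90°
n=3: pose=(6,-4,N); sL=12/17, sR=60/97; mL=12/17, mR=144/1649; mL+mR=1308/1649 → advance +1; mR−mL=-60/97 → turn -1·90°
n=4: pose=(6,-3,E); sL=120/169, sR=120/349; mL=120/169, mR=21600/58981; mL+mR=63480/58981 → advance +1; mR−mL=-120/349 → turn -1·90°
n=5: pose=(7,-3,S); sL=1/3, sR=10/27; mL=1/3, mR=-1/27; mL+mR=8/27 → advance +1; mR−mL=-10/27 → turn -1·90°
n=6: pose=(7,-4,W); sL=120/361, sR=120/169; mL=120/361, mR=-23040/61009; mL+mR=-2760/61009 → advance -1; mR−mL=-120/169 → turn -1·90°
n=7: pose=(8,-4,N); sL=12/17, sR=60/109; mL=12/17, mR=288/1853; mL+mR=1596/1853 → advance +1; mR−mL=-60/109 → turn -1·90°

0 40/51 40/111 40/51 800/1887 4 -3 E
1 6/17 15/41 6/17 -9/697 5 -3 S
2 24/73 120/173 24/73 -4608/12629 5 -4 W
3 12/17 60/97 12/17 144/1649 6 -4 N
4 120/169 120/349 120/169 21600/58981 6 -3 E
5 1/3 10/27 1/3 -1/27 7 -3 S
6 120/361 120/169 120/361 -23040/61009 7 -4 W
7 12/17 60/109 12/17 288/1853 8 -4 N
final 8 -3 E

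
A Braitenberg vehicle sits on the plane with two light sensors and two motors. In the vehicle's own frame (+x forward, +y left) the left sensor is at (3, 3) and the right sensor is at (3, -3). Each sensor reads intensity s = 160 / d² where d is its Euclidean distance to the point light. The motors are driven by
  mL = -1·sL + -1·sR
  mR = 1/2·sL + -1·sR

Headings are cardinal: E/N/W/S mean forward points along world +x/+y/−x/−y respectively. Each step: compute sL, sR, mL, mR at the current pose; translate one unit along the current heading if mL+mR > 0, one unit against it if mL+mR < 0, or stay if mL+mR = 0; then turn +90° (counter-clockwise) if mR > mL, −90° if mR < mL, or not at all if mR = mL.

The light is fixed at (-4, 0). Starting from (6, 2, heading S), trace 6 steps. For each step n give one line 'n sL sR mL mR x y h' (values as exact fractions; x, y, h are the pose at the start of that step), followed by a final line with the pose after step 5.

0 16/17 16/5 -352/85 -232/85 6 2 S
1 32/41 160/169 -11968/6929 -3856/6929 6 3 E
2 20/9 8/9 -28/9 2/9 5 3 N
3 160/37 160/61 -15680/2257 -1040/2257 5 2 W
4 16/17 16/5 -352/85 -232/85 6 2 S
5 32/41 160/169 -11968/6929 -3856/6929 6 3 E
final 5 3 N

n=0: pose=(6,2,S); sL=16/17, sR=16/5; mL=-352/85, mR=-232/85; mL+mR=-584/85 → advance -1; mR−mL=24/17 → turn +1·90°
n=1: pose=(6,3,E); sL=32/41, sR=160/169; mL=-11968/6929, mR=-3856/6929; mL+mR=-15824/6929 → advance -1; mR−mL=48/41 → turn +1·90°
n=2: pose=(5,3,N); sL=20/9, sR=8/9; mL=-28/9, mR=2/9; mL+mR=-26/9 → advance -1; mR−mL=10/3 → turn +1·90°
n=3: pose=(5,2,W); sL=160/37, sR=160/61; mL=-15680/2257, mR=-1040/2257; mL+mR=-16720/2257 → advance -1; mR−mL=240/37 → turn +1·90°
n=4: pose=(6,2,S); sL=16/17, sR=16/5; mL=-352/85, mR=-232/85; mL+mR=-584/85 → advance -1; mR−mL=24/17 → turn +1·90°
n=5: pose=(6,3,E); sL=32/41, sR=160/169; mL=-11968/6929, mR=-3856/6929; mL+mR=-15824/6929 → advance -1; mR−mL=48/41 → turn +1·90°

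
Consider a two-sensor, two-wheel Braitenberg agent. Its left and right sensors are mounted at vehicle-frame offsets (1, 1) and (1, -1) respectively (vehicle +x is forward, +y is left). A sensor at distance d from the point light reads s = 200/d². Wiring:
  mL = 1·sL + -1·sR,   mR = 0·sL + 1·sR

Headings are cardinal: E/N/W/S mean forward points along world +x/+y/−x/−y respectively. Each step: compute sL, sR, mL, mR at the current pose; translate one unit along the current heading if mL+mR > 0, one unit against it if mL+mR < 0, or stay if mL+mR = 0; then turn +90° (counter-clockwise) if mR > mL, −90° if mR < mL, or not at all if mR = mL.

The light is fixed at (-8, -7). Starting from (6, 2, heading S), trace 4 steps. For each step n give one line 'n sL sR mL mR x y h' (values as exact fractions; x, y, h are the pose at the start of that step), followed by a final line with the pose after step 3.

n=0: pose=(6,2,S); sL=200/289, sR=200/233; mL=-11200/67337, mR=200/233; mL+mR=200/289 → advance +1; mR−mL=69000/67337 → turn +1·90°
n=1: pose=(6,1,E); sL=100/153, sR=100/137; mL=-1600/20961, mR=100/137; mL+mR=100/153 → advance +1; mR−mL=16900/20961 → turn +1·90°
n=2: pose=(7,1,N); sL=200/277, sR=200/337; mL=12000/93349, mR=200/337; mL+mR=200/277 → advance +1; mR−mL=43400/93349 → turn +1·90°
n=3: pose=(7,2,W); sL=10/13, sR=25/37; mL=45/481, mR=25/37; mL+mR=10/13 → advance +1; mR−mL=280/481 → turn +1·90°

0 200/289 200/233 -11200/67337 200/233 6 2 S
1 100/153 100/137 -1600/20961 100/137 6 1 E
2 200/277 200/337 12000/93349 200/337 7 1 N
3 10/13 25/37 45/481 25/37 7 2 W
final 6 2 S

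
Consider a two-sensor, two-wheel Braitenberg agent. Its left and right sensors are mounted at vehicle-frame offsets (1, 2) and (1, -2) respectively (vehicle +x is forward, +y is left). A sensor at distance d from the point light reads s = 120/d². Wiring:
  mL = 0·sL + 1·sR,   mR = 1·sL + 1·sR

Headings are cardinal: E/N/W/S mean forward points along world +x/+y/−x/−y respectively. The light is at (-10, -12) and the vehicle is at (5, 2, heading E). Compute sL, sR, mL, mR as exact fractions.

left sensor world pos  = (6, 4); dL² = 512
right sensor world pos = (6, 0); dR² = 400
sL = 120/512 = 15/64
sR = 120/400 = 3/10
mL = 0·sL + 1·sR = 3/10
mR = 1·sL + 1·sR = 171/320

15/64 3/10 3/10 171/320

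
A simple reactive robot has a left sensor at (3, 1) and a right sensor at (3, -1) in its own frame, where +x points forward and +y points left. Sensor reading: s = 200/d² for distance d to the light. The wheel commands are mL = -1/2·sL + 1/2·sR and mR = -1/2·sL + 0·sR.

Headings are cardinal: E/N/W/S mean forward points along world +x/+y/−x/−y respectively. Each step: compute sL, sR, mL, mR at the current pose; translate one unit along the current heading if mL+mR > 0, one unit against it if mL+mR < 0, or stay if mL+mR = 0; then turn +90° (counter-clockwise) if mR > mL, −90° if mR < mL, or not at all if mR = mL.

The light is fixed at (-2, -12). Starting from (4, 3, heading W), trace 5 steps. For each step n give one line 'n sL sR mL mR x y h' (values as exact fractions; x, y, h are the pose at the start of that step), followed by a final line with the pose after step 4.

n=0: pose=(4,3,W); sL=40/41, sR=40/53; mL=-240/2173, mR=-20/41; mL+mR=-1300/2173 → advance -1; mR−mL=-20/53 → turn -1·90°
n=1: pose=(5,3,N); sL=5/9, sR=50/97; mL=-35/1746, mR=-5/18; mL+mR=-260/873 → advance -1; mR−mL=-25/97 → turn -1·90°
n=2: pose=(5,2,E); sL=8/13, sR=200/269; mL=224/3497, mR=-4/13; mL+mR=-852/3497 → advance -1; mR−mL=-100/269 → turn -1·90°
n=3: pose=(4,2,S); sL=20/17, sR=100/73; mL=120/1241, mR=-10/17; mL+mR=-610/1241 → advance -1; mR−mL=-50/73 → turn -1·90°
n=4: pose=(4,3,W); sL=40/41, sR=40/53; mL=-240/2173, mR=-20/41; mL+mR=-1300/2173 → advance -1; mR−mL=-20/53 → turn -1·90°

0 40/41 40/53 -240/2173 -20/41 4 3 W
1 5/9 50/97 -35/1746 -5/18 5 3 N
2 8/13 200/269 224/3497 -4/13 5 2 E
3 20/17 100/73 120/1241 -10/17 4 2 S
4 40/41 40/53 -240/2173 -20/41 4 3 W
final 5 3 N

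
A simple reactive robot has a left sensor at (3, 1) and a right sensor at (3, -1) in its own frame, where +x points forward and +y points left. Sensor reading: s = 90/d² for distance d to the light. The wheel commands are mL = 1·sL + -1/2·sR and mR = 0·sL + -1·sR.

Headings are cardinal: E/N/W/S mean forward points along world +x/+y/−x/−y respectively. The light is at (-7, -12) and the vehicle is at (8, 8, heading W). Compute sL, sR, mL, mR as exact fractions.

left sensor world pos  = (5, 7); dL² = 505
right sensor world pos = (5, 9); dR² = 585
sL = 90/505 = 18/101
sR = 90/585 = 2/13
mL = 1·sL + -1/2·sR = 133/1313
mR = 0·sL + -1·sR = -2/13

18/101 2/13 133/1313 -2/13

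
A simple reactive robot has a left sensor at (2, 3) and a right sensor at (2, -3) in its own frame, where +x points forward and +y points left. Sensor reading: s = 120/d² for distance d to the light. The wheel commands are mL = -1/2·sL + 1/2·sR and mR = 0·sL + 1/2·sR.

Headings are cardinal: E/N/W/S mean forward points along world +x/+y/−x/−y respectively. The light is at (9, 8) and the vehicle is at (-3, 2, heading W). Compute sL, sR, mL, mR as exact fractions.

left sensor world pos  = (-5, -1); dL² = 277
right sensor world pos = (-5, 5); dR² = 205
sL = 120/277 = 120/277
sR = 120/205 = 24/41
mL = -1/2·sL + 1/2·sR = 864/11357
mR = 0·sL + 1/2·sR = 12/41

120/277 24/41 864/11357 12/41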